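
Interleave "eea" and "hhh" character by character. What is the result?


Interleaving "eea" and "hhh":
  Position 0: 'e' from first, 'h' from second => "eh"
  Position 1: 'e' from first, 'h' from second => "eh"
  Position 2: 'a' from first, 'h' from second => "ah"
Result: ehehah

ehehah


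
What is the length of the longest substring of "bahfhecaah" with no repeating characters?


Input: "bahfhecaah"
Sliding window (track last position of each char):
  Position 0 ('b'): window [0,0] length 1 -- new best
  Position 1 ('a'): window [0,1] length 2 -- new best
  Position 2 ('h'): window [0,2] length 3 -- new best
  Position 3 ('f'): window [0,3] length 4 -- new best
  Position 4 ('h'): repeat (last at 2), move window start to 3
  Position 4 ('h'): window [3,4] length 2
  Position 5 ('e'): window [3,5] length 3
  Position 6 ('c'): window [3,6] length 4
  Position 7 ('a'): window [3,7] length 5 -- new best
  Position 8 ('a'): repeat (last at 7), move window start to 8
  Position 8 ('a'): window [8,8] length 1
  Position 9 ('h'): window [8,9] length 2
Longest substring with no repeats: "fheca" with length 5

5


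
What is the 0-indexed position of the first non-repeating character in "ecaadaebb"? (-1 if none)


Input: ecaadaebb
Character frequencies:
  'a': 3
  'b': 2
  'c': 1
  'd': 1
  'e': 2
Scanning left to right for freq == 1:
  Position 0 ('e'): freq=2, skip
  Position 1 ('c'): unique! => answer = 1

1


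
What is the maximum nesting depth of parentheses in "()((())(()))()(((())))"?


Input: "()((())(()))()(((())))"
Tracking depth:
  Position 0 '(': depth becomes 1
  Position 1 ')': depth becomes 0
  Position 2 '(': depth becomes 1
  Position 3 '(': depth becomes 2
  Position 4 '(': depth becomes 3
  Position 5 ')': depth becomes 2
  Position 6 ')': depth becomes 1
  Position 7 '(': depth becomes 2
  Position 8 '(': depth becomes 3
  Position 9 ')': depth becomes 2
  Position 10 ')': depth becomes 1
  Position 11 ')': depth becomes 0
  Position 12 '(': depth becomes 1
  Position 13 ')': depth becomes 0
  Position 14 '(': depth becomes 1
  Position 15 '(': depth becomes 2
  Position 16 '(': depth becomes 3
  Position 17 '(': depth becomes 4
  Position 18 ')': depth becomes 3
  Position 19 ')': depth becomes 2
  Position 20 ')': depth becomes 1
  Position 21 ')': depth becomes 0
Maximum depth reached: 4

4


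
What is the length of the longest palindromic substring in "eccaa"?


Input: "eccaa"
Checking substrings for palindromes:
  [1:3] "cc" (len 2) => palindrome
  [3:5] "aa" (len 2) => palindrome
Longest palindromic substring: "cc" with length 2

2


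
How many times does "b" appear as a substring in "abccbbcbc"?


Searching for "b" in "abccbbcbc"
Scanning each position:
  Position 0: "a" => no
  Position 1: "b" => MATCH
  Position 2: "c" => no
  Position 3: "c" => no
  Position 4: "b" => MATCH
  Position 5: "b" => MATCH
  Position 6: "c" => no
  Position 7: "b" => MATCH
  Position 8: "c" => no
Total occurrences: 4

4


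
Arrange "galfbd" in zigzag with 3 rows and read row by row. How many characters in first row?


Zigzag "galfbd" into 3 rows:
Placing characters:
  'g' => row 0
  'a' => row 1
  'l' => row 2
  'f' => row 1
  'b' => row 0
  'd' => row 1
Rows:
  Row 0: "gb"
  Row 1: "afd"
  Row 2: "l"
First row length: 2

2


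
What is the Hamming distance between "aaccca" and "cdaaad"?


Comparing "aaccca" and "cdaaad" position by position:
  Position 0: 'a' vs 'c' => differ
  Position 1: 'a' vs 'd' => differ
  Position 2: 'c' vs 'a' => differ
  Position 3: 'c' vs 'a' => differ
  Position 4: 'c' vs 'a' => differ
  Position 5: 'a' vs 'd' => differ
Total differences (Hamming distance): 6

6


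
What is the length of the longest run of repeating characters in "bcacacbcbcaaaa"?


Input: "bcacacbcbcaaaa"
Scanning for longest run:
  Position 1 ('c'): new char, reset run to 1
  Position 2 ('a'): new char, reset run to 1
  Position 3 ('c'): new char, reset run to 1
  Position 4 ('a'): new char, reset run to 1
  Position 5 ('c'): new char, reset run to 1
  Position 6 ('b'): new char, reset run to 1
  Position 7 ('c'): new char, reset run to 1
  Position 8 ('b'): new char, reset run to 1
  Position 9 ('c'): new char, reset run to 1
  Position 10 ('a'): new char, reset run to 1
  Position 11 ('a'): continues run of 'a', length=2
  Position 12 ('a'): continues run of 'a', length=3
  Position 13 ('a'): continues run of 'a', length=4
Longest run: 'a' with length 4

4


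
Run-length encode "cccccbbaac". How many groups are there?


Input: cccccbbaac
Scanning for consecutive runs:
  Group 1: 'c' x 5 (positions 0-4)
  Group 2: 'b' x 2 (positions 5-6)
  Group 3: 'a' x 2 (positions 7-8)
  Group 4: 'c' x 1 (positions 9-9)
Total groups: 4

4


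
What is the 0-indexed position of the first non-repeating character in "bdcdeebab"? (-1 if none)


Input: bdcdeebab
Character frequencies:
  'a': 1
  'b': 3
  'c': 1
  'd': 2
  'e': 2
Scanning left to right for freq == 1:
  Position 0 ('b'): freq=3, skip
  Position 1 ('d'): freq=2, skip
  Position 2 ('c'): unique! => answer = 2

2


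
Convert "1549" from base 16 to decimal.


Input: "1549" in base 16
Positional expansion:
  Digit '1' (value 1) x 16^3 = 4096
  Digit '5' (value 5) x 16^2 = 1280
  Digit '4' (value 4) x 16^1 = 64
  Digit '9' (value 9) x 16^0 = 9
Sum = 5449

5449


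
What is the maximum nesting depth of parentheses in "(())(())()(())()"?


Input: "(())(())()(())()"
Tracking depth:
  Position 0 '(': depth becomes 1
  Position 1 '(': depth becomes 2
  Position 2 ')': depth becomes 1
  Position 3 ')': depth becomes 0
  Position 4 '(': depth becomes 1
  Position 5 '(': depth becomes 2
  Position 6 ')': depth becomes 1
  Position 7 ')': depth becomes 0
  Position 8 '(': depth becomes 1
  Position 9 ')': depth becomes 0
  Position 10 '(': depth becomes 1
  Position 11 '(': depth becomes 2
  Position 12 ')': depth becomes 1
  Position 13 ')': depth becomes 0
  Position 14 '(': depth becomes 1
  Position 15 ')': depth becomes 0
Maximum depth reached: 2

2


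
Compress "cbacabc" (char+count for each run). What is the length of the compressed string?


Input: cbacabc
Runs:
  'c' x 1 => "c1"
  'b' x 1 => "b1"
  'a' x 1 => "a1"
  'c' x 1 => "c1"
  'a' x 1 => "a1"
  'b' x 1 => "b1"
  'c' x 1 => "c1"
Compressed: "c1b1a1c1a1b1c1"
Compressed length: 14

14


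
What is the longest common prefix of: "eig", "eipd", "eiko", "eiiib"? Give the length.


Words: eig, eipd, eiko, eiiib
  Position 0: all 'e' => match
  Position 1: all 'i' => match
  Position 2: ('g', 'p', 'k', 'i') => mismatch, stop
LCP = "ei" (length 2)

2


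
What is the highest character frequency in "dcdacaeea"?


Input: dcdacaeea
Character counts:
  'a': 3
  'c': 2
  'd': 2
  'e': 2
Maximum frequency: 3

3


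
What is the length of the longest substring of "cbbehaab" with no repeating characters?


Input: "cbbehaab"
Sliding window (track last position of each char):
  Position 0 ('c'): window [0,0] length 1 -- new best
  Position 1 ('b'): window [0,1] length 2 -- new best
  Position 2 ('b'): repeat (last at 1), move window start to 2
  Position 2 ('b'): window [2,2] length 1
  Position 3 ('e'): window [2,3] length 2
  Position 4 ('h'): window [2,4] length 3 -- new best
  Position 5 ('a'): window [2,5] length 4 -- new best
  Position 6 ('a'): repeat (last at 5), move window start to 6
  Position 6 ('a'): window [6,6] length 1
  Position 7 ('b'): window [6,7] length 2
Longest substring with no repeats: "beha" with length 4

4


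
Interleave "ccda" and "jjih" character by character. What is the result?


Interleaving "ccda" and "jjih":
  Position 0: 'c' from first, 'j' from second => "cj"
  Position 1: 'c' from first, 'j' from second => "cj"
  Position 2: 'd' from first, 'i' from second => "di"
  Position 3: 'a' from first, 'h' from second => "ah"
Result: cjcjdiah

cjcjdiah


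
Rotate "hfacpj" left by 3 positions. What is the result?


Input: "hfacpj", rotate left by 3
First 3 characters: "hfa"
Remaining characters: "cpj"
Concatenate remaining + first: "cpj" + "hfa" = "cpjhfa"

cpjhfa


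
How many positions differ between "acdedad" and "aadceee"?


Comparing "acdedad" and "aadceee" position by position:
  Position 0: 'a' vs 'a' => same
  Position 1: 'c' vs 'a' => DIFFER
  Position 2: 'd' vs 'd' => same
  Position 3: 'e' vs 'c' => DIFFER
  Position 4: 'd' vs 'e' => DIFFER
  Position 5: 'a' vs 'e' => DIFFER
  Position 6: 'd' vs 'e' => DIFFER
Positions that differ: 5

5


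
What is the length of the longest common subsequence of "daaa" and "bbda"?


LCS of "daaa" and "bbda"
DP table:
           b    b    d    a
      0    0    0    0    0
  d   0    0    0    1    1
  a   0    0    0    1    2
  a   0    0    0    1    2
  a   0    0    0    1    2
LCS length = dp[4][4] = 2

2


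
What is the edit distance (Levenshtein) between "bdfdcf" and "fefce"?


Computing edit distance: "bdfdcf" -> "fefce"
DP table:
           f    e    f    c    e
      0    1    2    3    4    5
  b   1    1    2    3    4    5
  d   2    2    2    3    4    5
  f   3    2    3    2    3    4
  d   4    3    3    3    3    4
  c   5    4    4    4    3    4
  f   6    5    5    4    4    4
Edit distance = dp[6][5] = 4

4


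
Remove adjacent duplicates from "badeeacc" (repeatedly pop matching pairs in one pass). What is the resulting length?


Input: badeeacc
Stack-based adjacent duplicate removal:
  Read 'b': push. Stack: b
  Read 'a': push. Stack: ba
  Read 'd': push. Stack: bad
  Read 'e': push. Stack: bade
  Read 'e': matches stack top 'e' => pop. Stack: bad
  Read 'a': push. Stack: bada
  Read 'c': push. Stack: badac
  Read 'c': matches stack top 'c' => pop. Stack: bada
Final stack: "bada" (length 4)

4


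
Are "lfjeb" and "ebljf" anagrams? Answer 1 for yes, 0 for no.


Strings: "lfjeb", "ebljf"
Sorted first:  befjl
Sorted second: befjl
Sorted forms match => anagrams

1


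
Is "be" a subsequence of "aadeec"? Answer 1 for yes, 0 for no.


Check if "be" is a subsequence of "aadeec"
Greedy scan:
  Position 0 ('a'): no match needed
  Position 1 ('a'): no match needed
  Position 2 ('d'): no match needed
  Position 3 ('e'): no match needed
  Position 4 ('e'): no match needed
  Position 5 ('c'): no match needed
Only matched 0/2 characters => not a subsequence

0


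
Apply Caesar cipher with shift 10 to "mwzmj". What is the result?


Caesar cipher: shift "mwzmj" by 10
  'm' (pos 12) + 10 = pos 22 = 'w'
  'w' (pos 22) + 10 = pos 6 = 'g'
  'z' (pos 25) + 10 = pos 9 = 'j'
  'm' (pos 12) + 10 = pos 22 = 'w'
  'j' (pos 9) + 10 = pos 19 = 't'
Result: wgjwt

wgjwt


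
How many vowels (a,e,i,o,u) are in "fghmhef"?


Input: fghmhef
Checking each character:
  'f' at position 0: consonant
  'g' at position 1: consonant
  'h' at position 2: consonant
  'm' at position 3: consonant
  'h' at position 4: consonant
  'e' at position 5: vowel (running total: 1)
  'f' at position 6: consonant
Total vowels: 1

1


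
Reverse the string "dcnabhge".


Input: dcnabhge
Reading characters right to left:
  Position 7: 'e'
  Position 6: 'g'
  Position 5: 'h'
  Position 4: 'b'
  Position 3: 'a'
  Position 2: 'n'
  Position 1: 'c'
  Position 0: 'd'
Reversed: eghbancd

eghbancd


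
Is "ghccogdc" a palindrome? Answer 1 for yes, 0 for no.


Input: ghccogdc
Reversed: cdgocchg
  Compare pos 0 ('g') with pos 7 ('c'): MISMATCH
  Compare pos 1 ('h') with pos 6 ('d'): MISMATCH
  Compare pos 2 ('c') with pos 5 ('g'): MISMATCH
  Compare pos 3 ('c') with pos 4 ('o'): MISMATCH
Result: not a palindrome

0


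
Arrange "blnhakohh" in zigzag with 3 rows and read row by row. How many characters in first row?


Zigzag "blnhakohh" into 3 rows:
Placing characters:
  'b' => row 0
  'l' => row 1
  'n' => row 2
  'h' => row 1
  'a' => row 0
  'k' => row 1
  'o' => row 2
  'h' => row 1
  'h' => row 0
Rows:
  Row 0: "bah"
  Row 1: "lhkh"
  Row 2: "no"
First row length: 3

3


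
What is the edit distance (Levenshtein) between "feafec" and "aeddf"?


Computing edit distance: "feafec" -> "aeddf"
DP table:
           a    e    d    d    f
      0    1    2    3    4    5
  f   1    1    2    3    4    4
  e   2    2    1    2    3    4
  a   3    2    2    2    3    4
  f   4    3    3    3    3    3
  e   5    4    3    4    4    4
  c   6    5    4    4    5    5
Edit distance = dp[6][5] = 5

5


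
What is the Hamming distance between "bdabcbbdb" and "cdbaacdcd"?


Comparing "bdabcbbdb" and "cdbaacdcd" position by position:
  Position 0: 'b' vs 'c' => differ
  Position 1: 'd' vs 'd' => same
  Position 2: 'a' vs 'b' => differ
  Position 3: 'b' vs 'a' => differ
  Position 4: 'c' vs 'a' => differ
  Position 5: 'b' vs 'c' => differ
  Position 6: 'b' vs 'd' => differ
  Position 7: 'd' vs 'c' => differ
  Position 8: 'b' vs 'd' => differ
Total differences (Hamming distance): 8

8


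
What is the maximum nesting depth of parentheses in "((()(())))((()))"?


Input: "((()(())))((()))"
Tracking depth:
  Position 0 '(': depth becomes 1
  Position 1 '(': depth becomes 2
  Position 2 '(': depth becomes 3
  Position 3 ')': depth becomes 2
  Position 4 '(': depth becomes 3
  Position 5 '(': depth becomes 4
  Position 6 ')': depth becomes 3
  Position 7 ')': depth becomes 2
  Position 8 ')': depth becomes 1
  Position 9 ')': depth becomes 0
  Position 10 '(': depth becomes 1
  Position 11 '(': depth becomes 2
  Position 12 '(': depth becomes 3
  Position 13 ')': depth becomes 2
  Position 14 ')': depth becomes 1
  Position 15 ')': depth becomes 0
Maximum depth reached: 4

4


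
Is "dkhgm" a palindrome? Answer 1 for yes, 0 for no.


Input: dkhgm
Reversed: mghkd
  Compare pos 0 ('d') with pos 4 ('m'): MISMATCH
  Compare pos 1 ('k') with pos 3 ('g'): MISMATCH
Result: not a palindrome

0


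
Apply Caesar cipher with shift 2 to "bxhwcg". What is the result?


Caesar cipher: shift "bxhwcg" by 2
  'b' (pos 1) + 2 = pos 3 = 'd'
  'x' (pos 23) + 2 = pos 25 = 'z'
  'h' (pos 7) + 2 = pos 9 = 'j'
  'w' (pos 22) + 2 = pos 24 = 'y'
  'c' (pos 2) + 2 = pos 4 = 'e'
  'g' (pos 6) + 2 = pos 8 = 'i'
Result: dzjyei

dzjyei


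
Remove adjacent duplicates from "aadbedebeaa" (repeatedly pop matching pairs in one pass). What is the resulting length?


Input: aadbedebeaa
Stack-based adjacent duplicate removal:
  Read 'a': push. Stack: a
  Read 'a': matches stack top 'a' => pop. Stack: (empty)
  Read 'd': push. Stack: d
  Read 'b': push. Stack: db
  Read 'e': push. Stack: dbe
  Read 'd': push. Stack: dbed
  Read 'e': push. Stack: dbede
  Read 'b': push. Stack: dbedeb
  Read 'e': push. Stack: dbedebe
  Read 'a': push. Stack: dbedebea
  Read 'a': matches stack top 'a' => pop. Stack: dbedebe
Final stack: "dbedebe" (length 7)

7


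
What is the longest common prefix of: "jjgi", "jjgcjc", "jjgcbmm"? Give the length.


Words: jjgi, jjgcjc, jjgcbmm
  Position 0: all 'j' => match
  Position 1: all 'j' => match
  Position 2: all 'g' => match
  Position 3: ('i', 'c', 'c') => mismatch, stop
LCP = "jjg" (length 3)

3


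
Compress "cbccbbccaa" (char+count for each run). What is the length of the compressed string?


Input: cbccbbccaa
Runs:
  'c' x 1 => "c1"
  'b' x 1 => "b1"
  'c' x 2 => "c2"
  'b' x 2 => "b2"
  'c' x 2 => "c2"
  'a' x 2 => "a2"
Compressed: "c1b1c2b2c2a2"
Compressed length: 12

12


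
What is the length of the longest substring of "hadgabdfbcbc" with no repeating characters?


Input: "hadgabdfbcbc"
Sliding window (track last position of each char):
  Position 0 ('h'): window [0,0] length 1 -- new best
  Position 1 ('a'): window [0,1] length 2 -- new best
  Position 2 ('d'): window [0,2] length 3 -- new best
  Position 3 ('g'): window [0,3] length 4 -- new best
  Position 4 ('a'): repeat (last at 1), move window start to 2
  Position 4 ('a'): window [2,4] length 3
  Position 5 ('b'): window [2,5] length 4
  Position 6 ('d'): repeat (last at 2), move window start to 3
  Position 6 ('d'): window [3,6] length 4
  Position 7 ('f'): window [3,7] length 5 -- new best
  Position 8 ('b'): repeat (last at 5), move window start to 6
  Position 8 ('b'): window [6,8] length 3
  Position 9 ('c'): window [6,9] length 4
  Position 10 ('b'): repeat (last at 8), move window start to 9
  Position 10 ('b'): window [9,10] length 2
  Position 11 ('c'): repeat (last at 9), move window start to 10
  Position 11 ('c'): window [10,11] length 2
Longest substring with no repeats: "gabdf" with length 5

5


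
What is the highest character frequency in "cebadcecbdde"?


Input: cebadcecbdde
Character counts:
  'a': 1
  'b': 2
  'c': 3
  'd': 3
  'e': 3
Maximum frequency: 3

3


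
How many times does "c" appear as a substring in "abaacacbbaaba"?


Searching for "c" in "abaacacbbaaba"
Scanning each position:
  Position 0: "a" => no
  Position 1: "b" => no
  Position 2: "a" => no
  Position 3: "a" => no
  Position 4: "c" => MATCH
  Position 5: "a" => no
  Position 6: "c" => MATCH
  Position 7: "b" => no
  Position 8: "b" => no
  Position 9: "a" => no
  Position 10: "a" => no
  Position 11: "b" => no
  Position 12: "a" => no
Total occurrences: 2

2


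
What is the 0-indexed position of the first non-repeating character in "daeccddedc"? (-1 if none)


Input: daeccddedc
Character frequencies:
  'a': 1
  'c': 3
  'd': 4
  'e': 2
Scanning left to right for freq == 1:
  Position 0 ('d'): freq=4, skip
  Position 1 ('a'): unique! => answer = 1

1


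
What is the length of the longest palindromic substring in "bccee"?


Input: "bccee"
Checking substrings for palindromes:
  [1:3] "cc" (len 2) => palindrome
  [3:5] "ee" (len 2) => palindrome
Longest palindromic substring: "cc" with length 2

2


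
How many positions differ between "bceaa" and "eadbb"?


Comparing "bceaa" and "eadbb" position by position:
  Position 0: 'b' vs 'e' => DIFFER
  Position 1: 'c' vs 'a' => DIFFER
  Position 2: 'e' vs 'd' => DIFFER
  Position 3: 'a' vs 'b' => DIFFER
  Position 4: 'a' vs 'b' => DIFFER
Positions that differ: 5

5


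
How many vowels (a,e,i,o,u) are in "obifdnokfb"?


Input: obifdnokfb
Checking each character:
  'o' at position 0: vowel (running total: 1)
  'b' at position 1: consonant
  'i' at position 2: vowel (running total: 2)
  'f' at position 3: consonant
  'd' at position 4: consonant
  'n' at position 5: consonant
  'o' at position 6: vowel (running total: 3)
  'k' at position 7: consonant
  'f' at position 8: consonant
  'b' at position 9: consonant
Total vowels: 3

3


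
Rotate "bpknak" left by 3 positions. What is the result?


Input: "bpknak", rotate left by 3
First 3 characters: "bpk"
Remaining characters: "nak"
Concatenate remaining + first: "nak" + "bpk" = "nakbpk"

nakbpk


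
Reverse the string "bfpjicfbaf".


Input: bfpjicfbaf
Reading characters right to left:
  Position 9: 'f'
  Position 8: 'a'
  Position 7: 'b'
  Position 6: 'f'
  Position 5: 'c'
  Position 4: 'i'
  Position 3: 'j'
  Position 2: 'p'
  Position 1: 'f'
  Position 0: 'b'
Reversed: fabfcijpfb

fabfcijpfb


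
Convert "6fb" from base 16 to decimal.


Input: "6fb" in base 16
Positional expansion:
  Digit '6' (value 6) x 16^2 = 1536
  Digit 'f' (value 15) x 16^1 = 240
  Digit 'b' (value 11) x 16^0 = 11
Sum = 1787

1787


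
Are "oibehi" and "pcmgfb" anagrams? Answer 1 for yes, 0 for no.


Strings: "oibehi", "pcmgfb"
Sorted first:  behiio
Sorted second: bcfgmp
Differ at position 1: 'e' vs 'c' => not anagrams

0


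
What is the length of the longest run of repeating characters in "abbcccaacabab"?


Input: "abbcccaacabab"
Scanning for longest run:
  Position 1 ('b'): new char, reset run to 1
  Position 2 ('b'): continues run of 'b', length=2
  Position 3 ('c'): new char, reset run to 1
  Position 4 ('c'): continues run of 'c', length=2
  Position 5 ('c'): continues run of 'c', length=3
  Position 6 ('a'): new char, reset run to 1
  Position 7 ('a'): continues run of 'a', length=2
  Position 8 ('c'): new char, reset run to 1
  Position 9 ('a'): new char, reset run to 1
  Position 10 ('b'): new char, reset run to 1
  Position 11 ('a'): new char, reset run to 1
  Position 12 ('b'): new char, reset run to 1
Longest run: 'c' with length 3

3


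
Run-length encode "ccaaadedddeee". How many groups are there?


Input: ccaaadedddeee
Scanning for consecutive runs:
  Group 1: 'c' x 2 (positions 0-1)
  Group 2: 'a' x 3 (positions 2-4)
  Group 3: 'd' x 1 (positions 5-5)
  Group 4: 'e' x 1 (positions 6-6)
  Group 5: 'd' x 3 (positions 7-9)
  Group 6: 'e' x 3 (positions 10-12)
Total groups: 6

6


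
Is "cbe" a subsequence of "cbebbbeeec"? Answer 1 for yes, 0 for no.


Check if "cbe" is a subsequence of "cbebbbeeec"
Greedy scan:
  Position 0 ('c'): matches sub[0] = 'c'
  Position 1 ('b'): matches sub[1] = 'b'
  Position 2 ('e'): matches sub[2] = 'e'
  Position 3 ('b'): no match needed
  Position 4 ('b'): no match needed
  Position 5 ('b'): no match needed
  Position 6 ('e'): no match needed
  Position 7 ('e'): no match needed
  Position 8 ('e'): no match needed
  Position 9 ('c'): no match needed
All 3 characters matched => is a subsequence

1


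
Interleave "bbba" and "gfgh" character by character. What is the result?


Interleaving "bbba" and "gfgh":
  Position 0: 'b' from first, 'g' from second => "bg"
  Position 1: 'b' from first, 'f' from second => "bf"
  Position 2: 'b' from first, 'g' from second => "bg"
  Position 3: 'a' from first, 'h' from second => "ah"
Result: bgbfbgah

bgbfbgah


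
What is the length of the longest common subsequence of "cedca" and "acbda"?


LCS of "cedca" and "acbda"
DP table:
           a    c    b    d    a
      0    0    0    0    0    0
  c   0    0    1    1    1    1
  e   0    0    1    1    1    1
  d   0    0    1    1    2    2
  c   0    0    1    1    2    2
  a   0    1    1    1    2    3
LCS length = dp[5][5] = 3

3


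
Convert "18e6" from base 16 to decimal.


Input: "18e6" in base 16
Positional expansion:
  Digit '1' (value 1) x 16^3 = 4096
  Digit '8' (value 8) x 16^2 = 2048
  Digit 'e' (value 14) x 16^1 = 224
  Digit '6' (value 6) x 16^0 = 6
Sum = 6374

6374


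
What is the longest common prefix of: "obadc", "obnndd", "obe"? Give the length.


Words: obadc, obnndd, obe
  Position 0: all 'o' => match
  Position 1: all 'b' => match
  Position 2: ('a', 'n', 'e') => mismatch, stop
LCP = "ob" (length 2)

2


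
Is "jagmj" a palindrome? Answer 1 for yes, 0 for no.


Input: jagmj
Reversed: jmgaj
  Compare pos 0 ('j') with pos 4 ('j'): match
  Compare pos 1 ('a') with pos 3 ('m'): MISMATCH
Result: not a palindrome

0


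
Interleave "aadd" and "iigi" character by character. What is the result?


Interleaving "aadd" and "iigi":
  Position 0: 'a' from first, 'i' from second => "ai"
  Position 1: 'a' from first, 'i' from second => "ai"
  Position 2: 'd' from first, 'g' from second => "dg"
  Position 3: 'd' from first, 'i' from second => "di"
Result: aiaidgdi

aiaidgdi


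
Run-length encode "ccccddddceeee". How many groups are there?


Input: ccccddddceeee
Scanning for consecutive runs:
  Group 1: 'c' x 4 (positions 0-3)
  Group 2: 'd' x 4 (positions 4-7)
  Group 3: 'c' x 1 (positions 8-8)
  Group 4: 'e' x 4 (positions 9-12)
Total groups: 4

4


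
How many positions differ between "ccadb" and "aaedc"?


Comparing "ccadb" and "aaedc" position by position:
  Position 0: 'c' vs 'a' => DIFFER
  Position 1: 'c' vs 'a' => DIFFER
  Position 2: 'a' vs 'e' => DIFFER
  Position 3: 'd' vs 'd' => same
  Position 4: 'b' vs 'c' => DIFFER
Positions that differ: 4

4


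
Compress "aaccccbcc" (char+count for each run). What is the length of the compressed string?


Input: aaccccbcc
Runs:
  'a' x 2 => "a2"
  'c' x 4 => "c4"
  'b' x 1 => "b1"
  'c' x 2 => "c2"
Compressed: "a2c4b1c2"
Compressed length: 8

8


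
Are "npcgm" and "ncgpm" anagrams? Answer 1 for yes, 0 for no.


Strings: "npcgm", "ncgpm"
Sorted first:  cgmnp
Sorted second: cgmnp
Sorted forms match => anagrams

1


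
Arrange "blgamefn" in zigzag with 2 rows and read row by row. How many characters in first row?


Zigzag "blgamefn" into 2 rows:
Placing characters:
  'b' => row 0
  'l' => row 1
  'g' => row 0
  'a' => row 1
  'm' => row 0
  'e' => row 1
  'f' => row 0
  'n' => row 1
Rows:
  Row 0: "bgmf"
  Row 1: "laen"
First row length: 4

4


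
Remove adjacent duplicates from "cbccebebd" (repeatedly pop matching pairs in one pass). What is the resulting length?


Input: cbccebebd
Stack-based adjacent duplicate removal:
  Read 'c': push. Stack: c
  Read 'b': push. Stack: cb
  Read 'c': push. Stack: cbc
  Read 'c': matches stack top 'c' => pop. Stack: cb
  Read 'e': push. Stack: cbe
  Read 'b': push. Stack: cbeb
  Read 'e': push. Stack: cbebe
  Read 'b': push. Stack: cbebeb
  Read 'd': push. Stack: cbebebd
Final stack: "cbebebd" (length 7)

7


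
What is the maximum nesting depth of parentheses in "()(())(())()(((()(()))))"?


Input: "()(())(())()(((()(()))))"
Tracking depth:
  Position 0 '(': depth becomes 1
  Position 1 ')': depth becomes 0
  Position 2 '(': depth becomes 1
  Position 3 '(': depth becomes 2
  Position 4 ')': depth becomes 1
  Position 5 ')': depth becomes 0
  Position 6 '(': depth becomes 1
  Position 7 '(': depth becomes 2
  Position 8 ')': depth becomes 1
  Position 9 ')': depth becomes 0
  Position 10 '(': depth becomes 1
  Position 11 ')': depth becomes 0
  Position 12 '(': depth becomes 1
  Position 13 '(': depth becomes 2
  Position 14 '(': depth becomes 3
  Position 15 '(': depth becomes 4
  Position 16 ')': depth becomes 3
  Position 17 '(': depth becomes 4
  Position 18 '(': depth becomes 5
  Position 19 ')': depth becomes 4
  Position 20 ')': depth becomes 3
  Position 21 ')': depth becomes 2
  Position 22 ')': depth becomes 1
  Position 23 ')': depth becomes 0
Maximum depth reached: 5

5


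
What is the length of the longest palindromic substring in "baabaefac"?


Input: "baabaefac"
Checking substrings for palindromes:
  [0:4] "baab" (len 4) => palindrome
  [2:5] "aba" (len 3) => palindrome
  [1:3] "aa" (len 2) => palindrome
Longest palindromic substring: "baab" with length 4

4


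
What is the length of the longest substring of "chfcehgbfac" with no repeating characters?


Input: "chfcehgbfac"
Sliding window (track last position of each char):
  Position 0 ('c'): window [0,0] length 1 -- new best
  Position 1 ('h'): window [0,1] length 2 -- new best
  Position 2 ('f'): window [0,2] length 3 -- new best
  Position 3 ('c'): repeat (last at 0), move window start to 1
  Position 3 ('c'): window [1,3] length 3
  Position 4 ('e'): window [1,4] length 4 -- new best
  Position 5 ('h'): repeat (last at 1), move window start to 2
  Position 5 ('h'): window [2,5] length 4
  Position 6 ('g'): window [2,6] length 5 -- new best
  Position 7 ('b'): window [2,7] length 6 -- new best
  Position 8 ('f'): repeat (last at 2), move window start to 3
  Position 8 ('f'): window [3,8] length 6
  Position 9 ('a'): window [3,9] length 7 -- new best
  Position 10 ('c'): repeat (last at 3), move window start to 4
  Position 10 ('c'): window [4,10] length 7
Longest substring with no repeats: "cehgbfa" with length 7

7


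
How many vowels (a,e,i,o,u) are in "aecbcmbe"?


Input: aecbcmbe
Checking each character:
  'a' at position 0: vowel (running total: 1)
  'e' at position 1: vowel (running total: 2)
  'c' at position 2: consonant
  'b' at position 3: consonant
  'c' at position 4: consonant
  'm' at position 5: consonant
  'b' at position 6: consonant
  'e' at position 7: vowel (running total: 3)
Total vowels: 3

3


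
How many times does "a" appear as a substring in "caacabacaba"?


Searching for "a" in "caacabacaba"
Scanning each position:
  Position 0: "c" => no
  Position 1: "a" => MATCH
  Position 2: "a" => MATCH
  Position 3: "c" => no
  Position 4: "a" => MATCH
  Position 5: "b" => no
  Position 6: "a" => MATCH
  Position 7: "c" => no
  Position 8: "a" => MATCH
  Position 9: "b" => no
  Position 10: "a" => MATCH
Total occurrences: 6

6


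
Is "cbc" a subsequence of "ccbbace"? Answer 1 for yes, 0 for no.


Check if "cbc" is a subsequence of "ccbbace"
Greedy scan:
  Position 0 ('c'): matches sub[0] = 'c'
  Position 1 ('c'): no match needed
  Position 2 ('b'): matches sub[1] = 'b'
  Position 3 ('b'): no match needed
  Position 4 ('a'): no match needed
  Position 5 ('c'): matches sub[2] = 'c'
  Position 6 ('e'): no match needed
All 3 characters matched => is a subsequence

1


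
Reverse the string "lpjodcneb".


Input: lpjodcneb
Reading characters right to left:
  Position 8: 'b'
  Position 7: 'e'
  Position 6: 'n'
  Position 5: 'c'
  Position 4: 'd'
  Position 3: 'o'
  Position 2: 'j'
  Position 1: 'p'
  Position 0: 'l'
Reversed: bencdojpl

bencdojpl


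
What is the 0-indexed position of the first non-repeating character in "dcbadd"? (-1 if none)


Input: dcbadd
Character frequencies:
  'a': 1
  'b': 1
  'c': 1
  'd': 3
Scanning left to right for freq == 1:
  Position 0 ('d'): freq=3, skip
  Position 1 ('c'): unique! => answer = 1

1


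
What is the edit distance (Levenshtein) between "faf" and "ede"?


Computing edit distance: "faf" -> "ede"
DP table:
           e    d    e
      0    1    2    3
  f   1    1    2    3
  a   2    2    2    3
  f   3    3    3    3
Edit distance = dp[3][3] = 3

3


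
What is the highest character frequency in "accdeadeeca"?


Input: accdeadeeca
Character counts:
  'a': 3
  'c': 3
  'd': 2
  'e': 3
Maximum frequency: 3

3


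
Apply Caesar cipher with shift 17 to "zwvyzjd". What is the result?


Caesar cipher: shift "zwvyzjd" by 17
  'z' (pos 25) + 17 = pos 16 = 'q'
  'w' (pos 22) + 17 = pos 13 = 'n'
  'v' (pos 21) + 17 = pos 12 = 'm'
  'y' (pos 24) + 17 = pos 15 = 'p'
  'z' (pos 25) + 17 = pos 16 = 'q'
  'j' (pos 9) + 17 = pos 0 = 'a'
  'd' (pos 3) + 17 = pos 20 = 'u'
Result: qnmpqau

qnmpqau


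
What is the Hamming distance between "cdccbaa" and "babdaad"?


Comparing "cdccbaa" and "babdaad" position by position:
  Position 0: 'c' vs 'b' => differ
  Position 1: 'd' vs 'a' => differ
  Position 2: 'c' vs 'b' => differ
  Position 3: 'c' vs 'd' => differ
  Position 4: 'b' vs 'a' => differ
  Position 5: 'a' vs 'a' => same
  Position 6: 'a' vs 'd' => differ
Total differences (Hamming distance): 6

6


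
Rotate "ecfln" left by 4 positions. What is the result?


Input: "ecfln", rotate left by 4
First 4 characters: "ecfl"
Remaining characters: "n"
Concatenate remaining + first: "n" + "ecfl" = "necfl"

necfl


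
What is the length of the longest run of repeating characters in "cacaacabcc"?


Input: "cacaacabcc"
Scanning for longest run:
  Position 1 ('a'): new char, reset run to 1
  Position 2 ('c'): new char, reset run to 1
  Position 3 ('a'): new char, reset run to 1
  Position 4 ('a'): continues run of 'a', length=2
  Position 5 ('c'): new char, reset run to 1
  Position 6 ('a'): new char, reset run to 1
  Position 7 ('b'): new char, reset run to 1
  Position 8 ('c'): new char, reset run to 1
  Position 9 ('c'): continues run of 'c', length=2
Longest run: 'a' with length 2

2


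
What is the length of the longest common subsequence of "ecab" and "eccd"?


LCS of "ecab" and "eccd"
DP table:
           e    c    c    d
      0    0    0    0    0
  e   0    1    1    1    1
  c   0    1    2    2    2
  a   0    1    2    2    2
  b   0    1    2    2    2
LCS length = dp[4][4] = 2

2


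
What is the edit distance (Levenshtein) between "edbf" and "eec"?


Computing edit distance: "edbf" -> "eec"
DP table:
           e    e    c
      0    1    2    3
  e   1    0    1    2
  d   2    1    1    2
  b   3    2    2    2
  f   4    3    3    3
Edit distance = dp[4][3] = 3

3


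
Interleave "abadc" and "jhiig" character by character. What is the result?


Interleaving "abadc" and "jhiig":
  Position 0: 'a' from first, 'j' from second => "aj"
  Position 1: 'b' from first, 'h' from second => "bh"
  Position 2: 'a' from first, 'i' from second => "ai"
  Position 3: 'd' from first, 'i' from second => "di"
  Position 4: 'c' from first, 'g' from second => "cg"
Result: ajbhaidicg

ajbhaidicg


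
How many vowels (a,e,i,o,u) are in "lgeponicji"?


Input: lgeponicji
Checking each character:
  'l' at position 0: consonant
  'g' at position 1: consonant
  'e' at position 2: vowel (running total: 1)
  'p' at position 3: consonant
  'o' at position 4: vowel (running total: 2)
  'n' at position 5: consonant
  'i' at position 6: vowel (running total: 3)
  'c' at position 7: consonant
  'j' at position 8: consonant
  'i' at position 9: vowel (running total: 4)
Total vowels: 4

4


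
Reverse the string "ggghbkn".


Input: ggghbkn
Reading characters right to left:
  Position 6: 'n'
  Position 5: 'k'
  Position 4: 'b'
  Position 3: 'h'
  Position 2: 'g'
  Position 1: 'g'
  Position 0: 'g'
Reversed: nkbhggg

nkbhggg


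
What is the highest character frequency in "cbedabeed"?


Input: cbedabeed
Character counts:
  'a': 1
  'b': 2
  'c': 1
  'd': 2
  'e': 3
Maximum frequency: 3

3


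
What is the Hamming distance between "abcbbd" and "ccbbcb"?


Comparing "abcbbd" and "ccbbcb" position by position:
  Position 0: 'a' vs 'c' => differ
  Position 1: 'b' vs 'c' => differ
  Position 2: 'c' vs 'b' => differ
  Position 3: 'b' vs 'b' => same
  Position 4: 'b' vs 'c' => differ
  Position 5: 'd' vs 'b' => differ
Total differences (Hamming distance): 5

5


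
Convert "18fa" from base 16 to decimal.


Input: "18fa" in base 16
Positional expansion:
  Digit '1' (value 1) x 16^3 = 4096
  Digit '8' (value 8) x 16^2 = 2048
  Digit 'f' (value 15) x 16^1 = 240
  Digit 'a' (value 10) x 16^0 = 10
Sum = 6394

6394


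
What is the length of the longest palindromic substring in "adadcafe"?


Input: "adadcafe"
Checking substrings for palindromes:
  [0:3] "ada" (len 3) => palindrome
  [1:4] "dad" (len 3) => palindrome
Longest palindromic substring: "ada" with length 3

3


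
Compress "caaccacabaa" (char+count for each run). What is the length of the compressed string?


Input: caaccacabaa
Runs:
  'c' x 1 => "c1"
  'a' x 2 => "a2"
  'c' x 2 => "c2"
  'a' x 1 => "a1"
  'c' x 1 => "c1"
  'a' x 1 => "a1"
  'b' x 1 => "b1"
  'a' x 2 => "a2"
Compressed: "c1a2c2a1c1a1b1a2"
Compressed length: 16

16


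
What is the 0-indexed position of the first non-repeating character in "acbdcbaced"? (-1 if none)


Input: acbdcbaced
Character frequencies:
  'a': 2
  'b': 2
  'c': 3
  'd': 2
  'e': 1
Scanning left to right for freq == 1:
  Position 0 ('a'): freq=2, skip
  Position 1 ('c'): freq=3, skip
  Position 2 ('b'): freq=2, skip
  Position 3 ('d'): freq=2, skip
  Position 4 ('c'): freq=3, skip
  Position 5 ('b'): freq=2, skip
  Position 6 ('a'): freq=2, skip
  Position 7 ('c'): freq=3, skip
  Position 8 ('e'): unique! => answer = 8

8


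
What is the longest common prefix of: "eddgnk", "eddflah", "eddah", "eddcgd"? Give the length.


Words: eddgnk, eddflah, eddah, eddcgd
  Position 0: all 'e' => match
  Position 1: all 'd' => match
  Position 2: all 'd' => match
  Position 3: ('g', 'f', 'a', 'c') => mismatch, stop
LCP = "edd" (length 3)

3


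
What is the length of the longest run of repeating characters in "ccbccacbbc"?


Input: "ccbccacbbc"
Scanning for longest run:
  Position 1 ('c'): continues run of 'c', length=2
  Position 2 ('b'): new char, reset run to 1
  Position 3 ('c'): new char, reset run to 1
  Position 4 ('c'): continues run of 'c', length=2
  Position 5 ('a'): new char, reset run to 1
  Position 6 ('c'): new char, reset run to 1
  Position 7 ('b'): new char, reset run to 1
  Position 8 ('b'): continues run of 'b', length=2
  Position 9 ('c'): new char, reset run to 1
Longest run: 'c' with length 2

2


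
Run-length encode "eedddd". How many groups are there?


Input: eedddd
Scanning for consecutive runs:
  Group 1: 'e' x 2 (positions 0-1)
  Group 2: 'd' x 4 (positions 2-5)
Total groups: 2

2


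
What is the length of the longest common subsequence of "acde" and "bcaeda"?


LCS of "acde" and "bcaeda"
DP table:
           b    c    a    e    d    a
      0    0    0    0    0    0    0
  a   0    0    0    1    1    1    1
  c   0    0    1    1    1    1    1
  d   0    0    1    1    1    2    2
  e   0    0    1    1    2    2    2
LCS length = dp[4][6] = 2

2


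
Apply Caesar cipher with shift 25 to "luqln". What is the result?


Caesar cipher: shift "luqln" by 25
  'l' (pos 11) + 25 = pos 10 = 'k'
  'u' (pos 20) + 25 = pos 19 = 't'
  'q' (pos 16) + 25 = pos 15 = 'p'
  'l' (pos 11) + 25 = pos 10 = 'k'
  'n' (pos 13) + 25 = pos 12 = 'm'
Result: ktpkm

ktpkm


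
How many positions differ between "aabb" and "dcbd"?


Comparing "aabb" and "dcbd" position by position:
  Position 0: 'a' vs 'd' => DIFFER
  Position 1: 'a' vs 'c' => DIFFER
  Position 2: 'b' vs 'b' => same
  Position 3: 'b' vs 'd' => DIFFER
Positions that differ: 3

3


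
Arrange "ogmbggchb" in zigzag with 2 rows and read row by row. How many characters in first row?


Zigzag "ogmbggchb" into 2 rows:
Placing characters:
  'o' => row 0
  'g' => row 1
  'm' => row 0
  'b' => row 1
  'g' => row 0
  'g' => row 1
  'c' => row 0
  'h' => row 1
  'b' => row 0
Rows:
  Row 0: "omgcb"
  Row 1: "gbgh"
First row length: 5

5


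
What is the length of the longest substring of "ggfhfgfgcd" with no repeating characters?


Input: "ggfhfgfgcd"
Sliding window (track last position of each char):
  Position 0 ('g'): window [0,0] length 1 -- new best
  Position 1 ('g'): repeat (last at 0), move window start to 1
  Position 1 ('g'): window [1,1] length 1
  Position 2 ('f'): window [1,2] length 2 -- new best
  Position 3 ('h'): window [1,3] length 3 -- new best
  Position 4 ('f'): repeat (last at 2), move window start to 3
  Position 4 ('f'): window [3,4] length 2
  Position 5 ('g'): window [3,5] length 3
  Position 6 ('f'): repeat (last at 4), move window start to 5
  Position 6 ('f'): window [5,6] length 2
  Position 7 ('g'): repeat (last at 5), move window start to 6
  Position 7 ('g'): window [6,7] length 2
  Position 8 ('c'): window [6,8] length 3
  Position 9 ('d'): window [6,9] length 4 -- new best
Longest substring with no repeats: "fgcd" with length 4

4


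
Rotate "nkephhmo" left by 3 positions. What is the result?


Input: "nkephhmo", rotate left by 3
First 3 characters: "nke"
Remaining characters: "phhmo"
Concatenate remaining + first: "phhmo" + "nke" = "phhmonke"

phhmonke


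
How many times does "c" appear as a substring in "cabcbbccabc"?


Searching for "c" in "cabcbbccabc"
Scanning each position:
  Position 0: "c" => MATCH
  Position 1: "a" => no
  Position 2: "b" => no
  Position 3: "c" => MATCH
  Position 4: "b" => no
  Position 5: "b" => no
  Position 6: "c" => MATCH
  Position 7: "c" => MATCH
  Position 8: "a" => no
  Position 9: "b" => no
  Position 10: "c" => MATCH
Total occurrences: 5

5


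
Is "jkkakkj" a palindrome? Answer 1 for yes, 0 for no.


Input: jkkakkj
Reversed: jkkakkj
  Compare pos 0 ('j') with pos 6 ('j'): match
  Compare pos 1 ('k') with pos 5 ('k'): match
  Compare pos 2 ('k') with pos 4 ('k'): match
Result: palindrome

1


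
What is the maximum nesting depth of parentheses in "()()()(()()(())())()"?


Input: "()()()(()()(())())()"
Tracking depth:
  Position 0 '(': depth becomes 1
  Position 1 ')': depth becomes 0
  Position 2 '(': depth becomes 1
  Position 3 ')': depth becomes 0
  Position 4 '(': depth becomes 1
  Position 5 ')': depth becomes 0
  Position 6 '(': depth becomes 1
  Position 7 '(': depth becomes 2
  Position 8 ')': depth becomes 1
  Position 9 '(': depth becomes 2
  Position 10 ')': depth becomes 1
  Position 11 '(': depth becomes 2
  Position 12 '(': depth becomes 3
  Position 13 ')': depth becomes 2
  Position 14 ')': depth becomes 1
  Position 15 '(': depth becomes 2
  Position 16 ')': depth becomes 1
  Position 17 ')': depth becomes 0
  Position 18 '(': depth becomes 1
  Position 19 ')': depth becomes 0
Maximum depth reached: 3

3


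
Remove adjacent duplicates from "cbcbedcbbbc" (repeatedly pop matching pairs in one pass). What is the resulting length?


Input: cbcbedcbbbc
Stack-based adjacent duplicate removal:
  Read 'c': push. Stack: c
  Read 'b': push. Stack: cb
  Read 'c': push. Stack: cbc
  Read 'b': push. Stack: cbcb
  Read 'e': push. Stack: cbcbe
  Read 'd': push. Stack: cbcbed
  Read 'c': push. Stack: cbcbedc
  Read 'b': push. Stack: cbcbedcb
  Read 'b': matches stack top 'b' => pop. Stack: cbcbedc
  Read 'b': push. Stack: cbcbedcb
  Read 'c': push. Stack: cbcbedcbc
Final stack: "cbcbedcbc" (length 9)

9
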